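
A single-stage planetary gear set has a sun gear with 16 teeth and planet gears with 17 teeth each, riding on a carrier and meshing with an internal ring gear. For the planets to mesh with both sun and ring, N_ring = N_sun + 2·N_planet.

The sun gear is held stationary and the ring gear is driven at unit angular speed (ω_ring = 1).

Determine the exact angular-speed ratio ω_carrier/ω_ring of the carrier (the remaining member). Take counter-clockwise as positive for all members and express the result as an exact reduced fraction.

25/33

N_ring = 16 + 2·17 = 50
16(ω_s−ω_c) = −50(ω_r−ω_c),  ω_s=0, ω_r=1
16(0−ω_c) = −50(1−ω_c)  ⇒  66ω_c = 50  ⇒  ω_c = 25/33
ω_c/ω_r = 25/33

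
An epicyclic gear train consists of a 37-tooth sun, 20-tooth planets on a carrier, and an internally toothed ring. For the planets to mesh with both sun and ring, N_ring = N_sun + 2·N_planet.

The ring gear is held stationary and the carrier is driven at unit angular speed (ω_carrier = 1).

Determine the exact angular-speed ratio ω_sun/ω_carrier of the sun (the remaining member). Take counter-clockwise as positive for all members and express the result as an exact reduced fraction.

114/37

N_ring = 37 + 2·20 = 77
37(ω_s−ω_c) = −77(ω_r−ω_c),  ω_r=0, ω_c=1
ω_s = 1 − (77/37)(0−1) = 114/37
ω_s/ω_c = 114/37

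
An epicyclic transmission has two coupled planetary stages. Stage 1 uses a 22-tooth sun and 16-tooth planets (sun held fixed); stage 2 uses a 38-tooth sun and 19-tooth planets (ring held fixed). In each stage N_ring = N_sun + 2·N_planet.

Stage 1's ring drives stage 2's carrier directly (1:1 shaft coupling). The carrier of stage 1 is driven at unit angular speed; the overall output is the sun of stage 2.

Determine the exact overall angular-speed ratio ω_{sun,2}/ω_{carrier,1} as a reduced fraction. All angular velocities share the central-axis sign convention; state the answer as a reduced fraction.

Stage 1: N_ring = 22 + 2·16 = 54
Stage 1: 22(ω_s−ω_c) = −54(ω_r−ω_c),  ω_s=0, ω_c=1
Stage 1: ω_r = 1 − (22/54)(0−1) = 38/27
  ⇒ ω_r¹/ω_c¹ = 38/27
Stage 2: N_ring = 38 + 2·19 = 76
Stage 2: 38(ω_s−ω_c) = −76(ω_r−ω_c),  ω_r=0, ω_c=1
Stage 2: ω_s = 1 − (76/38)(0−1) = 3
  ⇒ ω_s²/ω_c² = 3
Coupling ω_c² = ω_r¹ ⇒ overall = 38/27 × 3 = 38/9

38/9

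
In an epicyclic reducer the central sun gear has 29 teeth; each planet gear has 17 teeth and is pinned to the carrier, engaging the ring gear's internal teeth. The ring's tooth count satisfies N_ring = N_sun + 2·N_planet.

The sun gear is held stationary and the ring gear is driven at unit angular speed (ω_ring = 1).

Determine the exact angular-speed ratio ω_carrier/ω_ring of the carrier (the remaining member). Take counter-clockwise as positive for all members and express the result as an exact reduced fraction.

N_ring = 29 + 2·17 = 63
29(ω_s−ω_c) = −63(ω_r−ω_c),  ω_s=0, ω_r=1
29(0−ω_c) = −63(1−ω_c)  ⇒  92ω_c = 63  ⇒  ω_c = 63/92
ω_c/ω_r = 63/92

63/92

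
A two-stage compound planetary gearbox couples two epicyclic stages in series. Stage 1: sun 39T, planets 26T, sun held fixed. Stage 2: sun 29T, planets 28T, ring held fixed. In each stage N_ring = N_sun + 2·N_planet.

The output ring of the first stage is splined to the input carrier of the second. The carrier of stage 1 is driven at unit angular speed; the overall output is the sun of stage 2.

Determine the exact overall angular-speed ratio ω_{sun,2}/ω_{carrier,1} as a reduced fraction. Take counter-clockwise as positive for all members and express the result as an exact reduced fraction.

Stage 1: N_ring = 39 + 2·26 = 91
Stage 1: 39(ω_s−ω_c) = −91(ω_r−ω_c),  ω_s=0, ω_c=1
Stage 1: ω_r = 1 − (39/91)(0−1) = 10/7
  ⇒ ω_r¹/ω_c¹ = 10/7
Stage 2: N_ring = 29 + 2·28 = 85
Stage 2: 29(ω_s−ω_c) = −85(ω_r−ω_c),  ω_r=0, ω_c=1
Stage 2: ω_s = 1 − (85/29)(0−1) = 114/29
  ⇒ ω_s²/ω_c² = 114/29
Coupling ω_c² = ω_r¹ ⇒ overall = 10/7 × 114/29 = 1140/203

1140/203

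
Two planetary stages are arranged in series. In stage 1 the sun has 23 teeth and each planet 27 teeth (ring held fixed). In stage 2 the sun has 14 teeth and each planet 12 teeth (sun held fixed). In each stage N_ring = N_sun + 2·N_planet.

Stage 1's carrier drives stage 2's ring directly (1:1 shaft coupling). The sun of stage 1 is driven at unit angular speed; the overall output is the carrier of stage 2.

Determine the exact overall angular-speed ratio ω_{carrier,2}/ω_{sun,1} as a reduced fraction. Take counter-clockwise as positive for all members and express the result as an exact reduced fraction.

437/2600

Stage 1: N_ring = 23 + 2·27 = 77
Stage 1: 23(ω_s−ω_c) = −77(ω_r−ω_c),  ω_r=0, ω_s=1
Stage 1: 23(1−ω_c) = −77(0−ω_c)  ⇒  100ω_c = 23  ⇒  ω_c = 23/100
  ⇒ ω_c¹/ω_s¹ = 23/100
Stage 2: N_ring = 14 + 2·12 = 38
Stage 2: 14(ω_s−ω_c) = −38(ω_r−ω_c),  ω_s=0, ω_r=1
Stage 2: 14(0−ω_c) = −38(1−ω_c)  ⇒  52ω_c = 38  ⇒  ω_c = 19/26
  ⇒ ω_c²/ω_r² = 19/26
Coupling ω_r² = ω_c¹ ⇒ overall = 23/100 × 19/26 = 437/2600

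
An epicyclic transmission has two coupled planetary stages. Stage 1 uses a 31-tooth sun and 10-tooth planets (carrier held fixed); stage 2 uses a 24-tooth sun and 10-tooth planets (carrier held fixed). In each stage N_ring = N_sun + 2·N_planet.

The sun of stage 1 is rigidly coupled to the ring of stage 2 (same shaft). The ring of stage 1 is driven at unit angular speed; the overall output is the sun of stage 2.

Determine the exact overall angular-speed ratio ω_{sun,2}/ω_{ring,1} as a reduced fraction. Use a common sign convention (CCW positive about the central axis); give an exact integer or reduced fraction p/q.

Stage 1: N_ring = 31 + 2·10 = 51
Stage 1: 31(ω_s−ω_c) = −51(ω_r−ω_c),  ω_c=0, ω_r=1
Stage 1: ω_s = 0 − (51/31)(1−0) = -51/31
  ⇒ ω_s¹/ω_r¹ = -51/31
Stage 2: N_ring = 24 + 2·10 = 44
Stage 2: 24(ω_s−ω_c) = −44(ω_r−ω_c),  ω_c=0, ω_r=1
Stage 2: ω_s = 0 − (44/24)(1−0) = -11/6
  ⇒ ω_s²/ω_r² = -11/6
Coupling ω_r² = ω_s¹ ⇒ overall = -51/31 × -11/6 = 187/62

187/62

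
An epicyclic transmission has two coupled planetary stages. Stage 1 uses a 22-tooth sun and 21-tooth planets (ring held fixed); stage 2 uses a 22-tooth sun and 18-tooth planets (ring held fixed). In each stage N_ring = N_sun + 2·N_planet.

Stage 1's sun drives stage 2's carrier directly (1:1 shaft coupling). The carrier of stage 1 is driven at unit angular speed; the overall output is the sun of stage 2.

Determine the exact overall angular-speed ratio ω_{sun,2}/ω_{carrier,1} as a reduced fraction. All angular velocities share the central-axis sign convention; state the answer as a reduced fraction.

1720/121

Stage 1: N_ring = 22 + 2·21 = 64
Stage 1: 22(ω_s−ω_c) = −64(ω_r−ω_c),  ω_r=0, ω_c=1
Stage 1: ω_s = 1 − (64/22)(0−1) = 43/11
  ⇒ ω_s¹/ω_c¹ = 43/11
Stage 2: N_ring = 22 + 2·18 = 58
Stage 2: 22(ω_s−ω_c) = −58(ω_r−ω_c),  ω_r=0, ω_c=1
Stage 2: ω_s = 1 − (58/22)(0−1) = 40/11
  ⇒ ω_s²/ω_c² = 40/11
Coupling ω_c² = ω_s¹ ⇒ overall = 43/11 × 40/11 = 1720/121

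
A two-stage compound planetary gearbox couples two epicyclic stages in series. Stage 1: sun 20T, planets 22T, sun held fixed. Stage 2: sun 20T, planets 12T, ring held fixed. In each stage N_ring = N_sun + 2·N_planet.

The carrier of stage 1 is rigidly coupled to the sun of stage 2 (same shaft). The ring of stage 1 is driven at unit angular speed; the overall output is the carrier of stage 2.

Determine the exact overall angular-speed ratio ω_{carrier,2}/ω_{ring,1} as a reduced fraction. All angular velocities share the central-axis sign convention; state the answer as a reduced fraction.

Stage 1: N_ring = 20 + 2·22 = 64
Stage 1: 20(ω_s−ω_c) = −64(ω_r−ω_c),  ω_s=0, ω_r=1
Stage 1: 20(0−ω_c) = −64(1−ω_c)  ⇒  84ω_c = 64  ⇒  ω_c = 16/21
  ⇒ ω_c¹/ω_r¹ = 16/21
Stage 2: N_ring = 20 + 2·12 = 44
Stage 2: 20(ω_s−ω_c) = −44(ω_r−ω_c),  ω_r=0, ω_s=1
Stage 2: 20(1−ω_c) = −44(0−ω_c)  ⇒  64ω_c = 20  ⇒  ω_c = 5/16
  ⇒ ω_c²/ω_s² = 5/16
Coupling ω_s² = ω_c¹ ⇒ overall = 16/21 × 5/16 = 5/21

5/21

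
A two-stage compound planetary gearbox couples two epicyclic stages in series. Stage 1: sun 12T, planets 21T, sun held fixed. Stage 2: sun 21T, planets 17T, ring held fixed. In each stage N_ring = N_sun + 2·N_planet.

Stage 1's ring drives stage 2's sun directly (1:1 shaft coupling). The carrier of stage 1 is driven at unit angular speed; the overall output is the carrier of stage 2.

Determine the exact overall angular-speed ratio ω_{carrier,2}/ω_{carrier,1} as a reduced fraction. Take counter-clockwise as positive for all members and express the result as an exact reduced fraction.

77/228

Stage 1: N_ring = 12 + 2·21 = 54
Stage 1: 12(ω_s−ω_c) = −54(ω_r−ω_c),  ω_s=0, ω_c=1
Stage 1: ω_r = 1 − (12/54)(0−1) = 11/9
  ⇒ ω_r¹/ω_c¹ = 11/9
Stage 2: N_ring = 21 + 2·17 = 55
Stage 2: 21(ω_s−ω_c) = −55(ω_r−ω_c),  ω_r=0, ω_s=1
Stage 2: 21(1−ω_c) = −55(0−ω_c)  ⇒  76ω_c = 21  ⇒  ω_c = 21/76
  ⇒ ω_c²/ω_s² = 21/76
Coupling ω_s² = ω_r¹ ⇒ overall = 11/9 × 21/76 = 77/228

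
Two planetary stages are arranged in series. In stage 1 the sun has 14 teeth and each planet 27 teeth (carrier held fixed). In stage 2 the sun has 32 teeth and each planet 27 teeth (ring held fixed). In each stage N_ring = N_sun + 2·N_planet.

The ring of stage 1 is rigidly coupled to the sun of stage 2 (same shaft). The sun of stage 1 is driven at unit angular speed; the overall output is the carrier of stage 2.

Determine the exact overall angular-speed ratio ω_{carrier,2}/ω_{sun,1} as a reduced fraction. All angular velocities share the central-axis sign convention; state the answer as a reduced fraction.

-56/1003

Stage 1: N_ring = 14 + 2·27 = 68
Stage 1: 14(ω_s−ω_c) = −68(ω_r−ω_c),  ω_c=0, ω_s=1
Stage 1: ω_r = 0 − (14/68)(1−0) = -7/34
  ⇒ ω_r¹/ω_s¹ = -7/34
Stage 2: N_ring = 32 + 2·27 = 86
Stage 2: 32(ω_s−ω_c) = −86(ω_r−ω_c),  ω_r=0, ω_s=1
Stage 2: 32(1−ω_c) = −86(0−ω_c)  ⇒  118ω_c = 32  ⇒  ω_c = 16/59
  ⇒ ω_c²/ω_s² = 16/59
Coupling ω_s² = ω_r¹ ⇒ overall = -7/34 × 16/59 = -56/1003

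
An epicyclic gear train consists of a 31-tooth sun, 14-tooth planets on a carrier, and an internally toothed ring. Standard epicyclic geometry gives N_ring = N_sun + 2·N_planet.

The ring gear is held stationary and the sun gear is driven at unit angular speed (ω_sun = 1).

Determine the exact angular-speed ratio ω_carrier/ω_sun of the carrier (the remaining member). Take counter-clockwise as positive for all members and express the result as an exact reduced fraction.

31/90

N_ring = 31 + 2·14 = 59
31(ω_s−ω_c) = −59(ω_r−ω_c),  ω_r=0, ω_s=1
31(1−ω_c) = −59(0−ω_c)  ⇒  90ω_c = 31  ⇒  ω_c = 31/90
ω_c/ω_s = 31/90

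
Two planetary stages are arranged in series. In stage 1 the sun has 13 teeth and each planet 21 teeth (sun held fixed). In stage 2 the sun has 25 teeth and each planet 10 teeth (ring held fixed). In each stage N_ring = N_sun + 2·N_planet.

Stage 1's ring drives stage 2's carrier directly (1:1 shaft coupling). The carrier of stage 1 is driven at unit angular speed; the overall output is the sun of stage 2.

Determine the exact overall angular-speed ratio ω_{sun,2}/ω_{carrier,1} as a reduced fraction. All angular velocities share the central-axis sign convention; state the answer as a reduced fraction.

952/275

Stage 1: N_ring = 13 + 2·21 = 55
Stage 1: 13(ω_s−ω_c) = −55(ω_r−ω_c),  ω_s=0, ω_c=1
Stage 1: ω_r = 1 − (13/55)(0−1) = 68/55
  ⇒ ω_r¹/ω_c¹ = 68/55
Stage 2: N_ring = 25 + 2·10 = 45
Stage 2: 25(ω_s−ω_c) = −45(ω_r−ω_c),  ω_r=0, ω_c=1
Stage 2: ω_s = 1 − (45/25)(0−1) = 14/5
  ⇒ ω_s²/ω_c² = 14/5
Coupling ω_c² = ω_r¹ ⇒ overall = 68/55 × 14/5 = 952/275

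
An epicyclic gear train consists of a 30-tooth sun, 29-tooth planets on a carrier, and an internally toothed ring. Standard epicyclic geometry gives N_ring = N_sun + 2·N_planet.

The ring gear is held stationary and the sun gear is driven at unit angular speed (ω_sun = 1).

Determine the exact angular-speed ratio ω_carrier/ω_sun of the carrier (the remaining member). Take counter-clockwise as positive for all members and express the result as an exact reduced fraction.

15/59

N_ring = 30 + 2·29 = 88
30(ω_s−ω_c) = −88(ω_r−ω_c),  ω_r=0, ω_s=1
30(1−ω_c) = −88(0−ω_c)  ⇒  118ω_c = 30  ⇒  ω_c = 15/59
ω_c/ω_s = 15/59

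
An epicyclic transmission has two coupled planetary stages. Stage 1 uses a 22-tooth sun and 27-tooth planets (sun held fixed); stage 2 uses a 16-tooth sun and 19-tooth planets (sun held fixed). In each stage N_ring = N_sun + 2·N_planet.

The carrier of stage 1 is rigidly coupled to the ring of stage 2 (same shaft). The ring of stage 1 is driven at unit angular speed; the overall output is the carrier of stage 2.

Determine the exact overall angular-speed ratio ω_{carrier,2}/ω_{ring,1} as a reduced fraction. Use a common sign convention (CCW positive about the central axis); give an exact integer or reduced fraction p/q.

Stage 1: N_ring = 22 + 2·27 = 76
Stage 1: 22(ω_s−ω_c) = −76(ω_r−ω_c),  ω_s=0, ω_r=1
Stage 1: 22(0−ω_c) = −76(1−ω_c)  ⇒  98ω_c = 76  ⇒  ω_c = 38/49
  ⇒ ω_c¹/ω_r¹ = 38/49
Stage 2: N_ring = 16 + 2·19 = 54
Stage 2: 16(ω_s−ω_c) = −54(ω_r−ω_c),  ω_s=0, ω_r=1
Stage 2: 16(0−ω_c) = −54(1−ω_c)  ⇒  70ω_c = 54  ⇒  ω_c = 27/35
  ⇒ ω_c²/ω_r² = 27/35
Coupling ω_r² = ω_c¹ ⇒ overall = 38/49 × 27/35 = 1026/1715

1026/1715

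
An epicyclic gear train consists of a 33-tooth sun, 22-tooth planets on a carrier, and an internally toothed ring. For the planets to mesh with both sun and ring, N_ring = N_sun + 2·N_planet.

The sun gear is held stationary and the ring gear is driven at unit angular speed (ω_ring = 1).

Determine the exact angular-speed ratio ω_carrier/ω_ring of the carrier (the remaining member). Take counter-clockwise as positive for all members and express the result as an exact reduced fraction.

N_ring = 33 + 2·22 = 77
33(ω_s−ω_c) = −77(ω_r−ω_c),  ω_s=0, ω_r=1
33(0−ω_c) = −77(1−ω_c)  ⇒  110ω_c = 77  ⇒  ω_c = 7/10
ω_c/ω_r = 7/10

7/10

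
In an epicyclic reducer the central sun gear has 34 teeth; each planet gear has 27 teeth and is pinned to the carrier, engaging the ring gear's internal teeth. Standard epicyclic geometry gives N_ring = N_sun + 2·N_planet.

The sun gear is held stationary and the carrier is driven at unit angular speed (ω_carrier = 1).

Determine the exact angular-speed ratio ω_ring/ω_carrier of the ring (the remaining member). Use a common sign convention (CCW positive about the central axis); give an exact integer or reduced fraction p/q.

61/44

N_ring = 34 + 2·27 = 88
34(ω_s−ω_c) = −88(ω_r−ω_c),  ω_s=0, ω_c=1
ω_r = 1 − (34/88)(0−1) = 61/44
ω_r/ω_c = 61/44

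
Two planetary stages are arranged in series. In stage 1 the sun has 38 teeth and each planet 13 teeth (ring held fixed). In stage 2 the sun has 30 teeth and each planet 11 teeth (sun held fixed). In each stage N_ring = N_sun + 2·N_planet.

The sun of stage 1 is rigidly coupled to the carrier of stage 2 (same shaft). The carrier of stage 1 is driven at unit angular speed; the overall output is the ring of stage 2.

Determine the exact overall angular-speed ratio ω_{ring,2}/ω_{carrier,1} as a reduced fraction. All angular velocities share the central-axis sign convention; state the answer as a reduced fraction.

Stage 1: N_ring = 38 + 2·13 = 64
Stage 1: 38(ω_s−ω_c) = −64(ω_r−ω_c),  ω_r=0, ω_c=1
Stage 1: ω_s = 1 − (64/38)(0−1) = 51/19
  ⇒ ω_s¹/ω_c¹ = 51/19
Stage 2: N_ring = 30 + 2·11 = 52
Stage 2: 30(ω_s−ω_c) = −52(ω_r−ω_c),  ω_s=0, ω_c=1
Stage 2: ω_r = 1 − (30/52)(0−1) = 41/26
  ⇒ ω_r²/ω_c² = 41/26
Coupling ω_c² = ω_s¹ ⇒ overall = 51/19 × 41/26 = 2091/494

2091/494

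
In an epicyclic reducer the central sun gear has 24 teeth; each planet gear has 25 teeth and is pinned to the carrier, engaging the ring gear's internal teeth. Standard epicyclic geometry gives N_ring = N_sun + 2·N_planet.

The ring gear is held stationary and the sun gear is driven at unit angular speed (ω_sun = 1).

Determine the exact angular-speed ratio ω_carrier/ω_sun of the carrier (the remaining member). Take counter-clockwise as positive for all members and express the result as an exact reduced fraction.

12/49

N_ring = 24 + 2·25 = 74
24(ω_s−ω_c) = −74(ω_r−ω_c),  ω_r=0, ω_s=1
24(1−ω_c) = −74(0−ω_c)  ⇒  98ω_c = 24  ⇒  ω_c = 12/49
ω_c/ω_s = 12/49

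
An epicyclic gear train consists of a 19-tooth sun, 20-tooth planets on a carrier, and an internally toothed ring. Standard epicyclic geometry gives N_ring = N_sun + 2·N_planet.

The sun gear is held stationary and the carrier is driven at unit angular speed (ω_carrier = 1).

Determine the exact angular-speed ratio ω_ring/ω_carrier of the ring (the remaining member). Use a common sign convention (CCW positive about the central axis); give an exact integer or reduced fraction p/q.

78/59

N_ring = 19 + 2·20 = 59
19(ω_s−ω_c) = −59(ω_r−ω_c),  ω_s=0, ω_c=1
ω_r = 1 − (19/59)(0−1) = 78/59
ω_r/ω_c = 78/59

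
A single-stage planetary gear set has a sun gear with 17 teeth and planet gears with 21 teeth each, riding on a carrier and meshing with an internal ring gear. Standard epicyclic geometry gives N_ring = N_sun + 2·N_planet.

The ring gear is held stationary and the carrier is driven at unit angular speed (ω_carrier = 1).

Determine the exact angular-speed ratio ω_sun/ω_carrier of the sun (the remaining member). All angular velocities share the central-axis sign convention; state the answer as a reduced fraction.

76/17

N_ring = 17 + 2·21 = 59
17(ω_s−ω_c) = −59(ω_r−ω_c),  ω_r=0, ω_c=1
ω_s = 1 − (59/17)(0−1) = 76/17
ω_s/ω_c = 76/17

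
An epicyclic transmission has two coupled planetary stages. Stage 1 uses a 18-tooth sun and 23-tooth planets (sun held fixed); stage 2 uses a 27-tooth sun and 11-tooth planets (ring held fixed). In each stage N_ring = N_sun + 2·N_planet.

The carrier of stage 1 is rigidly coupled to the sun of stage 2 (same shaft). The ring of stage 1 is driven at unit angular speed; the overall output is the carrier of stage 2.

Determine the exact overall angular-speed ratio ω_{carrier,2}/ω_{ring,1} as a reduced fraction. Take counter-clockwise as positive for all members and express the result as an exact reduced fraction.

Stage 1: N_ring = 18 + 2·23 = 64
Stage 1: 18(ω_s−ω_c) = −64(ω_r−ω_c),  ω_s=0, ω_r=1
Stage 1: 18(0−ω_c) = −64(1−ω_c)  ⇒  82ω_c = 64  ⇒  ω_c = 32/41
  ⇒ ω_c¹/ω_r¹ = 32/41
Stage 2: N_ring = 27 + 2·11 = 49
Stage 2: 27(ω_s−ω_c) = −49(ω_r−ω_c),  ω_r=0, ω_s=1
Stage 2: 27(1−ω_c) = −49(0−ω_c)  ⇒  76ω_c = 27  ⇒  ω_c = 27/76
  ⇒ ω_c²/ω_s² = 27/76
Coupling ω_s² = ω_c¹ ⇒ overall = 32/41 × 27/76 = 216/779

216/779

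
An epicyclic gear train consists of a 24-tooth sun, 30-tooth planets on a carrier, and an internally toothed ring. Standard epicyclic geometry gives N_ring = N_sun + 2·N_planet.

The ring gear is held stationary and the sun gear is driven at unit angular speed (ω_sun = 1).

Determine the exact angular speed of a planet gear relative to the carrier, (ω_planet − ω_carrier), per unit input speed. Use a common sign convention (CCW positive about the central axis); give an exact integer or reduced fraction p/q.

N_ring = 24 + 2·30 = 84
24(ω_s−ω_c) = −84(ω_r−ω_c),  ω_r=0, ω_s=1
24(1−ω_c) = −84(0−ω_c)  ⇒  108ω_c = 24  ⇒  ω_c = 2/9
sun–planet: 24·(1−2/9) = −30·(ω_p−ω_c)  ⇒  ω_p−ω_c = −(24/30)·(7/9) = -28/45

-28/45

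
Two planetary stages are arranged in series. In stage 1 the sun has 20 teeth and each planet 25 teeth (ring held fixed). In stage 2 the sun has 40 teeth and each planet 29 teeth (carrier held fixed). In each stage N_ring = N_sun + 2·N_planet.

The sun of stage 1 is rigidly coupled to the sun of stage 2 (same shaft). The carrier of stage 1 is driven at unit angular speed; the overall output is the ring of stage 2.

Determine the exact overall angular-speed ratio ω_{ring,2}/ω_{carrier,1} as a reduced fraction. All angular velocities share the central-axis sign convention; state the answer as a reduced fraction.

Stage 1: N_ring = 20 + 2·25 = 70
Stage 1: 20(ω_s−ω_c) = −70(ω_r−ω_c),  ω_r=0, ω_c=1
Stage 1: ω_s = 1 − (70/20)(0−1) = 9/2
  ⇒ ω_s¹/ω_c¹ = 9/2
Stage 2: N_ring = 40 + 2·29 = 98
Stage 2: 40(ω_s−ω_c) = −98(ω_r−ω_c),  ω_c=0, ω_s=1
Stage 2: ω_r = 0 − (40/98)(1−0) = -20/49
  ⇒ ω_r²/ω_s² = -20/49
Coupling ω_s² = ω_s¹ ⇒ overall = 9/2 × -20/49 = -90/49

-90/49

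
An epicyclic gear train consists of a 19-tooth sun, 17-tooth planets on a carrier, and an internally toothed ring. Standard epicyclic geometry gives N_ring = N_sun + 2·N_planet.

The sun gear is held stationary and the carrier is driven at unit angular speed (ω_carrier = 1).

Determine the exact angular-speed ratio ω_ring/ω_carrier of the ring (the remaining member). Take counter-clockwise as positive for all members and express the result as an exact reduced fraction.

N_ring = 19 + 2·17 = 53
19(ω_s−ω_c) = −53(ω_r−ω_c),  ω_s=0, ω_c=1
ω_r = 1 − (19/53)(0−1) = 72/53
ω_r/ω_c = 72/53

72/53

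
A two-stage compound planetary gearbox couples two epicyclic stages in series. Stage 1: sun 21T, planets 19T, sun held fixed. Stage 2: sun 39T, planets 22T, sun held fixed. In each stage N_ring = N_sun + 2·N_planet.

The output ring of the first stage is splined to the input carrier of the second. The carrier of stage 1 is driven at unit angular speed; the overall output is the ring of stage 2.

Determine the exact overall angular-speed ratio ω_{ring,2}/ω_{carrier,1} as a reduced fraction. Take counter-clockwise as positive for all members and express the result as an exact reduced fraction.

Stage 1: N_ring = 21 + 2·19 = 59
Stage 1: 21(ω_s−ω_c) = −59(ω_r−ω_c),  ω_s=0, ω_c=1
Stage 1: ω_r = 1 − (21/59)(0−1) = 80/59
  ⇒ ω_r¹/ω_c¹ = 80/59
Stage 2: N_ring = 39 + 2·22 = 83
Stage 2: 39(ω_s−ω_c) = −83(ω_r−ω_c),  ω_s=0, ω_c=1
Stage 2: ω_r = 1 − (39/83)(0−1) = 122/83
  ⇒ ω_r²/ω_c² = 122/83
Coupling ω_c² = ω_r¹ ⇒ overall = 80/59 × 122/83 = 9760/4897

9760/4897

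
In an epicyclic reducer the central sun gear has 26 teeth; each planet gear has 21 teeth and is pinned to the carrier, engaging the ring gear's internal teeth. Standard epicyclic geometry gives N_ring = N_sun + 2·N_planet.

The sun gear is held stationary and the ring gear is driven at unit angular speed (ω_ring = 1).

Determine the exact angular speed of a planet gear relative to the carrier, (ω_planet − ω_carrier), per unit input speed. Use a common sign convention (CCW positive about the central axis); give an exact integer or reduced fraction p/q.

N_ring = 26 + 2·21 = 68
26(ω_s−ω_c) = −68(ω_r−ω_c),  ω_s=0, ω_r=1
26(0−ω_c) = −68(1−ω_c)  ⇒  94ω_c = 68  ⇒  ω_c = 34/47
sun–planet: 26·(0−34/47) = −21·(ω_p−ω_c)  ⇒  ω_p−ω_c = −(26/21)·(-34/47) = 884/987

884/987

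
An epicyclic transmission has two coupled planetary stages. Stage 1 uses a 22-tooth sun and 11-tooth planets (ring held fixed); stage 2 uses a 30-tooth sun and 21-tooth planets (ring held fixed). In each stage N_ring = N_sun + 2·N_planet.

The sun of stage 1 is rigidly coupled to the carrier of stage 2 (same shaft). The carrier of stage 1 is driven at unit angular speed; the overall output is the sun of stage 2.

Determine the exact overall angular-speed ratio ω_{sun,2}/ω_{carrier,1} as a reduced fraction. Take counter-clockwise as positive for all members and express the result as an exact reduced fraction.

51/5

Stage 1: N_ring = 22 + 2·11 = 44
Stage 1: 22(ω_s−ω_c) = −44(ω_r−ω_c),  ω_r=0, ω_c=1
Stage 1: ω_s = 1 − (44/22)(0−1) = 3
  ⇒ ω_s¹/ω_c¹ = 3
Stage 2: N_ring = 30 + 2·21 = 72
Stage 2: 30(ω_s−ω_c) = −72(ω_r−ω_c),  ω_r=0, ω_c=1
Stage 2: ω_s = 1 − (72/30)(0−1) = 17/5
  ⇒ ω_s²/ω_c² = 17/5
Coupling ω_c² = ω_s¹ ⇒ overall = 3 × 17/5 = 51/5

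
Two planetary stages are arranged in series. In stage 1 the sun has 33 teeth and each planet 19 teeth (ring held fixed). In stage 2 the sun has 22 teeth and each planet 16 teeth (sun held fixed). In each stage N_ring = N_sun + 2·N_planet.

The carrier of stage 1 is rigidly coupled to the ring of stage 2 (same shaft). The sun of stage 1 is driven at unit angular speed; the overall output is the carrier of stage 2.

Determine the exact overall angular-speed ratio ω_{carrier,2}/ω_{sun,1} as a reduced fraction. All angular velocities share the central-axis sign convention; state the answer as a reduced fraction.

Stage 1: N_ring = 33 + 2·19 = 71
Stage 1: 33(ω_s−ω_c) = −71(ω_r−ω_c),  ω_r=0, ω_s=1
Stage 1: 33(1−ω_c) = −71(0−ω_c)  ⇒  104ω_c = 33  ⇒  ω_c = 33/104
  ⇒ ω_c¹/ω_s¹ = 33/104
Stage 2: N_ring = 22 + 2·16 = 54
Stage 2: 22(ω_s−ω_c) = −54(ω_r−ω_c),  ω_s=0, ω_r=1
Stage 2: 22(0−ω_c) = −54(1−ω_c)  ⇒  76ω_c = 54  ⇒  ω_c = 27/38
  ⇒ ω_c²/ω_r² = 27/38
Coupling ω_r² = ω_c¹ ⇒ overall = 33/104 × 27/38 = 891/3952

891/3952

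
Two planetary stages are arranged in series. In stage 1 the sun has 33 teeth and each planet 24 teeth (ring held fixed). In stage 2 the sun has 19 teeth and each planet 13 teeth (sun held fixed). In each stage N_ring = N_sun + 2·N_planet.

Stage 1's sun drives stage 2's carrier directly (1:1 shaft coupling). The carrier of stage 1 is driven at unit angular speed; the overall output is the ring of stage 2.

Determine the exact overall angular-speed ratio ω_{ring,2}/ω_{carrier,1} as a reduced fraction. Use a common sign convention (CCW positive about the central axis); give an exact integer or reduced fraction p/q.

Stage 1: N_ring = 33 + 2·24 = 81
Stage 1: 33(ω_s−ω_c) = −81(ω_r−ω_c),  ω_r=0, ω_c=1
Stage 1: ω_s = 1 − (81/33)(0−1) = 38/11
  ⇒ ω_s¹/ω_c¹ = 38/11
Stage 2: N_ring = 19 + 2·13 = 45
Stage 2: 19(ω_s−ω_c) = −45(ω_r−ω_c),  ω_s=0, ω_c=1
Stage 2: ω_r = 1 − (19/45)(0−1) = 64/45
  ⇒ ω_r²/ω_c² = 64/45
Coupling ω_c² = ω_s¹ ⇒ overall = 38/11 × 64/45 = 2432/495

2432/495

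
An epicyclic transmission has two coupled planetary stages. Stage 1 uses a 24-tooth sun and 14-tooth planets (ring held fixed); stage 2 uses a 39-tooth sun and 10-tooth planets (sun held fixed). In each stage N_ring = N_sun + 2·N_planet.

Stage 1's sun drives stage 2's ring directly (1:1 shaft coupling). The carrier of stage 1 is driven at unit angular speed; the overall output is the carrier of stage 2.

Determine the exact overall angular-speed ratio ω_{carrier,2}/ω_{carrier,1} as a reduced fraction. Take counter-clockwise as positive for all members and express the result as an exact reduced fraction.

1121/588

Stage 1: N_ring = 24 + 2·14 = 52
Stage 1: 24(ω_s−ω_c) = −52(ω_r−ω_c),  ω_r=0, ω_c=1
Stage 1: ω_s = 1 − (52/24)(0−1) = 19/6
  ⇒ ω_s¹/ω_c¹ = 19/6
Stage 2: N_ring = 39 + 2·10 = 59
Stage 2: 39(ω_s−ω_c) = −59(ω_r−ω_c),  ω_s=0, ω_r=1
Stage 2: 39(0−ω_c) = −59(1−ω_c)  ⇒  98ω_c = 59  ⇒  ω_c = 59/98
  ⇒ ω_c²/ω_r² = 59/98
Coupling ω_r² = ω_s¹ ⇒ overall = 19/6 × 59/98 = 1121/588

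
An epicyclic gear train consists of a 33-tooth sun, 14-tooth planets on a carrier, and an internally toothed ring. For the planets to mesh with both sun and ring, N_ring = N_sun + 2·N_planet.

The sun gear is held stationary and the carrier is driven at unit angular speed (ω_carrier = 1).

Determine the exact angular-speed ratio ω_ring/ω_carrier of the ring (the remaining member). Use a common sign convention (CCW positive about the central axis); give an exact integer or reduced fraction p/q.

94/61

N_ring = 33 + 2·14 = 61
33(ω_s−ω_c) = −61(ω_r−ω_c),  ω_s=0, ω_c=1
ω_r = 1 − (33/61)(0−1) = 94/61
ω_r/ω_c = 94/61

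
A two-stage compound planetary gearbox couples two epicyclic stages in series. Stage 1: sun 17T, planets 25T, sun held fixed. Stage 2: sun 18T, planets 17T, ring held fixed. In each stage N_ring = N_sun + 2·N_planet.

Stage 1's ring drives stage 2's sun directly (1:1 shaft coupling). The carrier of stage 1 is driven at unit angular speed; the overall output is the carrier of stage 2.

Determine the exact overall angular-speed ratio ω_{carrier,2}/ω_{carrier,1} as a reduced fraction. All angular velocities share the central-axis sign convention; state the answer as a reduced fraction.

Stage 1: N_ring = 17 + 2·25 = 67
Stage 1: 17(ω_s−ω_c) = −67(ω_r−ω_c),  ω_s=0, ω_c=1
Stage 1: ω_r = 1 − (17/67)(0−1) = 84/67
  ⇒ ω_r¹/ω_c¹ = 84/67
Stage 2: N_ring = 18 + 2·17 = 52
Stage 2: 18(ω_s−ω_c) = −52(ω_r−ω_c),  ω_r=0, ω_s=1
Stage 2: 18(1−ω_c) = −52(0−ω_c)  ⇒  70ω_c = 18  ⇒  ω_c = 9/35
  ⇒ ω_c²/ω_s² = 9/35
Coupling ω_s² = ω_r¹ ⇒ overall = 84/67 × 9/35 = 108/335

108/335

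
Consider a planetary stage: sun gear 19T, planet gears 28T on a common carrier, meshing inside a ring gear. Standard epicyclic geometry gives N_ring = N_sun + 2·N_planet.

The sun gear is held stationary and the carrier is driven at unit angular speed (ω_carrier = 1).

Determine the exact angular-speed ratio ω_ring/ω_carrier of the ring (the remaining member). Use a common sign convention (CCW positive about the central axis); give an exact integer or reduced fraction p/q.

N_ring = 19 + 2·28 = 75
19(ω_s−ω_c) = −75(ω_r−ω_c),  ω_s=0, ω_c=1
ω_r = 1 − (19/75)(0−1) = 94/75
ω_r/ω_c = 94/75

94/75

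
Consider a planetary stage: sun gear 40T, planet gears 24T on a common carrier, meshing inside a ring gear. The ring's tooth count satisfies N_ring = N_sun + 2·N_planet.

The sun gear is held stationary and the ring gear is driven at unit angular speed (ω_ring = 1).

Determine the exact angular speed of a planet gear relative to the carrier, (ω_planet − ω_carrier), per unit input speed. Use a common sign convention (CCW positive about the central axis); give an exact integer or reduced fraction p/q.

N_ring = 40 + 2·24 = 88
40(ω_s−ω_c) = −88(ω_r−ω_c),  ω_s=0, ω_r=1
40(0−ω_c) = −88(1−ω_c)  ⇒  128ω_c = 88  ⇒  ω_c = 11/16
sun–planet: 40·(0−11/16) = −24·(ω_p−ω_c)  ⇒  ω_p−ω_c = −(40/24)·(-11/16) = 55/48

55/48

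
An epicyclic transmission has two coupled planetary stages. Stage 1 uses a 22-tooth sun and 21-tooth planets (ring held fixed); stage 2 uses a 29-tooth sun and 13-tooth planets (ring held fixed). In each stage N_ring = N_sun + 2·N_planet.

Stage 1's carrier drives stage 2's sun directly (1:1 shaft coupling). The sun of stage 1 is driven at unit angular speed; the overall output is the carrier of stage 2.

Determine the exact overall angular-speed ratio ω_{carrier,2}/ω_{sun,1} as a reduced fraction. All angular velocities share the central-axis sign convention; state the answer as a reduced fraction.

319/3612

Stage 1: N_ring = 22 + 2·21 = 64
Stage 1: 22(ω_s−ω_c) = −64(ω_r−ω_c),  ω_r=0, ω_s=1
Stage 1: 22(1−ω_c) = −64(0−ω_c)  ⇒  86ω_c = 22  ⇒  ω_c = 11/43
  ⇒ ω_c¹/ω_s¹ = 11/43
Stage 2: N_ring = 29 + 2·13 = 55
Stage 2: 29(ω_s−ω_c) = −55(ω_r−ω_c),  ω_r=0, ω_s=1
Stage 2: 29(1−ω_c) = −55(0−ω_c)  ⇒  84ω_c = 29  ⇒  ω_c = 29/84
  ⇒ ω_c²/ω_s² = 29/84
Coupling ω_s² = ω_c¹ ⇒ overall = 11/43 × 29/84 = 319/3612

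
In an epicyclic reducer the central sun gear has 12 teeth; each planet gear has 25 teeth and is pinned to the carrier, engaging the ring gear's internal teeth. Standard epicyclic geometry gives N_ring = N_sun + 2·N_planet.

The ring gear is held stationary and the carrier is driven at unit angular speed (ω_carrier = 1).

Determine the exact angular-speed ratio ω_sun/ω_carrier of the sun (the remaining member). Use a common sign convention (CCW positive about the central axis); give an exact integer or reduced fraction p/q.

37/6

N_ring = 12 + 2·25 = 62
12(ω_s−ω_c) = −62(ω_r−ω_c),  ω_r=0, ω_c=1
ω_s = 1 − (62/12)(0−1) = 37/6
ω_s/ω_c = 37/6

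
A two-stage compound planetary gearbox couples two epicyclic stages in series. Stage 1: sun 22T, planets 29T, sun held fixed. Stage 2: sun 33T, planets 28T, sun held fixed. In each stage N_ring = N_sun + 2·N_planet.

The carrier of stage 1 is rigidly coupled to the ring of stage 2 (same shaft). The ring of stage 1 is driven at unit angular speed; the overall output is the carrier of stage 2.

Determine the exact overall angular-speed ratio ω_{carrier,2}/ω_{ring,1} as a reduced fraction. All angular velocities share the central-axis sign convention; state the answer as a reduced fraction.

Stage 1: N_ring = 22 + 2·29 = 80
Stage 1: 22(ω_s−ω_c) = −80(ω_r−ω_c),  ω_s=0, ω_r=1
Stage 1: 22(0−ω_c) = −80(1−ω_c)  ⇒  102ω_c = 80  ⇒  ω_c = 40/51
  ⇒ ω_c¹/ω_r¹ = 40/51
Stage 2: N_ring = 33 + 2·28 = 89
Stage 2: 33(ω_s−ω_c) = −89(ω_r−ω_c),  ω_s=0, ω_r=1
Stage 2: 33(0−ω_c) = −89(1−ω_c)  ⇒  122ω_c = 89  ⇒  ω_c = 89/122
  ⇒ ω_c²/ω_r² = 89/122
Coupling ω_r² = ω_c¹ ⇒ overall = 40/51 × 89/122 = 1780/3111

1780/3111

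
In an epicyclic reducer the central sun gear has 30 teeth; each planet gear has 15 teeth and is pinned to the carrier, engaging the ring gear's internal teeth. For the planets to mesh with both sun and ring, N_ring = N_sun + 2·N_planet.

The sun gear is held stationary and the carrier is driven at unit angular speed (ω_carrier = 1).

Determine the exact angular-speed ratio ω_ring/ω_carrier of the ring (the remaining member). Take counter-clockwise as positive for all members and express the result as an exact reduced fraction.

3/2

N_ring = 30 + 2·15 = 60
30(ω_s−ω_c) = −60(ω_r−ω_c),  ω_s=0, ω_c=1
ω_r = 1 − (30/60)(0−1) = 3/2
ω_r/ω_c = 3/2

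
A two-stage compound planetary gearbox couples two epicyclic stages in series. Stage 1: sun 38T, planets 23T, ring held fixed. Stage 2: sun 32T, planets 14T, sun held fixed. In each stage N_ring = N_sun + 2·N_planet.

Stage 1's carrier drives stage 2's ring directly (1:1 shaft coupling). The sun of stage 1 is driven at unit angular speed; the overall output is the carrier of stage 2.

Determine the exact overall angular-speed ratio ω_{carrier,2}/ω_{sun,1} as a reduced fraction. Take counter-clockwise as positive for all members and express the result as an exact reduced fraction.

285/1403

Stage 1: N_ring = 38 + 2·23 = 84
Stage 1: 38(ω_s−ω_c) = −84(ω_r−ω_c),  ω_r=0, ω_s=1
Stage 1: 38(1−ω_c) = −84(0−ω_c)  ⇒  122ω_c = 38  ⇒  ω_c = 19/61
  ⇒ ω_c¹/ω_s¹ = 19/61
Stage 2: N_ring = 32 + 2·14 = 60
Stage 2: 32(ω_s−ω_c) = −60(ω_r−ω_c),  ω_s=0, ω_r=1
Stage 2: 32(0−ω_c) = −60(1−ω_c)  ⇒  92ω_c = 60  ⇒  ω_c = 15/23
  ⇒ ω_c²/ω_r² = 15/23
Coupling ω_r² = ω_c¹ ⇒ overall = 19/61 × 15/23 = 285/1403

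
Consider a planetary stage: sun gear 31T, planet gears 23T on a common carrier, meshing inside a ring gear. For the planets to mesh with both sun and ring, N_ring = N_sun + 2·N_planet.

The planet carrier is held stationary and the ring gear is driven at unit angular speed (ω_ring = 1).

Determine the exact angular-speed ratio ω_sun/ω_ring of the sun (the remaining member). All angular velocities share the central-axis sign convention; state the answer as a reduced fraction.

-77/31

N_ring = 31 + 2·23 = 77
31(ω_s−ω_c) = −77(ω_r−ω_c),  ω_c=0, ω_r=1
ω_s = 0 − (77/31)(1−0) = -77/31
ω_s/ω_r = -77/31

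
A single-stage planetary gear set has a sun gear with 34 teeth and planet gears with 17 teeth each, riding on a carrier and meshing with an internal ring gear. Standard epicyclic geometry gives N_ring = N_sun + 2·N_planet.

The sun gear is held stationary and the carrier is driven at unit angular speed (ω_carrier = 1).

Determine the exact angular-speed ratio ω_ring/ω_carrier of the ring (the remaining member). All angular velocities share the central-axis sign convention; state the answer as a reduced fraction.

3/2

N_ring = 34 + 2·17 = 68
34(ω_s−ω_c) = −68(ω_r−ω_c),  ω_s=0, ω_c=1
ω_r = 1 − (34/68)(0−1) = 3/2
ω_r/ω_c = 3/2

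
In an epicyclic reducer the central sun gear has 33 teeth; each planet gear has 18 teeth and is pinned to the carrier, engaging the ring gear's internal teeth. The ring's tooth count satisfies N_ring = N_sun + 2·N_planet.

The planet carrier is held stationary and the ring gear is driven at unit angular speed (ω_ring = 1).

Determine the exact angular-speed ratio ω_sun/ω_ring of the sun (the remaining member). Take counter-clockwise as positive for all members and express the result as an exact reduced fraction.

N_ring = 33 + 2·18 = 69
33(ω_s−ω_c) = −69(ω_r−ω_c),  ω_c=0, ω_r=1
ω_s = 0 − (69/33)(1−0) = -23/11
ω_s/ω_r = -23/11

-23/11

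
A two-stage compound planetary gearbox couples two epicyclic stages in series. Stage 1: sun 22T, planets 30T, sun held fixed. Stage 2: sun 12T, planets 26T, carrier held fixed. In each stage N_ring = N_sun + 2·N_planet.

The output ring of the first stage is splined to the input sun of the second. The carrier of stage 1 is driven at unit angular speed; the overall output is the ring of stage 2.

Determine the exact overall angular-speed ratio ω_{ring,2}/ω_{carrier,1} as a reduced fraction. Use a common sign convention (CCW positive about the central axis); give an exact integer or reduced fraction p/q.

-39/164

Stage 1: N_ring = 22 + 2·30 = 82
Stage 1: 22(ω_s−ω_c) = −82(ω_r−ω_c),  ω_s=0, ω_c=1
Stage 1: ω_r = 1 − (22/82)(0−1) = 52/41
  ⇒ ω_r¹/ω_c¹ = 52/41
Stage 2: N_ring = 12 + 2·26 = 64
Stage 2: 12(ω_s−ω_c) = −64(ω_r−ω_c),  ω_c=0, ω_s=1
Stage 2: ω_r = 0 − (12/64)(1−0) = -3/16
  ⇒ ω_r²/ω_s² = -3/16
Coupling ω_s² = ω_r¹ ⇒ overall = 52/41 × -3/16 = -39/164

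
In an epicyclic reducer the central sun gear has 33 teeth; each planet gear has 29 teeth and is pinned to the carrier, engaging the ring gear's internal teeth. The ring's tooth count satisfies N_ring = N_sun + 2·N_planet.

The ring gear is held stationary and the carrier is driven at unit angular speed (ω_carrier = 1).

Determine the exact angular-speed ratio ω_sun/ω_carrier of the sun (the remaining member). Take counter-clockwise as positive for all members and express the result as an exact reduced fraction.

N_ring = 33 + 2·29 = 91
33(ω_s−ω_c) = −91(ω_r−ω_c),  ω_r=0, ω_c=1
ω_s = 1 − (91/33)(0−1) = 124/33
ω_s/ω_c = 124/33

124/33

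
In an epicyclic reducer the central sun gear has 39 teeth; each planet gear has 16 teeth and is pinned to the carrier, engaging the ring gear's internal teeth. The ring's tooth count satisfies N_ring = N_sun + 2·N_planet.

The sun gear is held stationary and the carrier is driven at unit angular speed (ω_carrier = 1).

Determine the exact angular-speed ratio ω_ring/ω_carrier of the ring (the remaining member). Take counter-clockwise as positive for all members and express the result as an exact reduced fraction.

110/71

N_ring = 39 + 2·16 = 71
39(ω_s−ω_c) = −71(ω_r−ω_c),  ω_s=0, ω_c=1
ω_r = 1 − (39/71)(0−1) = 110/71
ω_r/ω_c = 110/71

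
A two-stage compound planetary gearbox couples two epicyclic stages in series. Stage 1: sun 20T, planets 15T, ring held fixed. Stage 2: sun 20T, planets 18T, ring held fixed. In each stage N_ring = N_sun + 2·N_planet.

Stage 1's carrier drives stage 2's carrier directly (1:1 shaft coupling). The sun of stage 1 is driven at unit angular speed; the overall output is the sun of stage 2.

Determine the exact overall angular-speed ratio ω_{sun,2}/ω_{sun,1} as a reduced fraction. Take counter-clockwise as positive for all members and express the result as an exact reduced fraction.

38/35

Stage 1: N_ring = 20 + 2·15 = 50
Stage 1: 20(ω_s−ω_c) = −50(ω_r−ω_c),  ω_r=0, ω_s=1
Stage 1: 20(1−ω_c) = −50(0−ω_c)  ⇒  70ω_c = 20  ⇒  ω_c = 2/7
  ⇒ ω_c¹/ω_s¹ = 2/7
Stage 2: N_ring = 20 + 2·18 = 56
Stage 2: 20(ω_s−ω_c) = −56(ω_r−ω_c),  ω_r=0, ω_c=1
Stage 2: ω_s = 1 − (56/20)(0−1) = 19/5
  ⇒ ω_s²/ω_c² = 19/5
Coupling ω_c² = ω_c¹ ⇒ overall = 2/7 × 19/5 = 38/35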